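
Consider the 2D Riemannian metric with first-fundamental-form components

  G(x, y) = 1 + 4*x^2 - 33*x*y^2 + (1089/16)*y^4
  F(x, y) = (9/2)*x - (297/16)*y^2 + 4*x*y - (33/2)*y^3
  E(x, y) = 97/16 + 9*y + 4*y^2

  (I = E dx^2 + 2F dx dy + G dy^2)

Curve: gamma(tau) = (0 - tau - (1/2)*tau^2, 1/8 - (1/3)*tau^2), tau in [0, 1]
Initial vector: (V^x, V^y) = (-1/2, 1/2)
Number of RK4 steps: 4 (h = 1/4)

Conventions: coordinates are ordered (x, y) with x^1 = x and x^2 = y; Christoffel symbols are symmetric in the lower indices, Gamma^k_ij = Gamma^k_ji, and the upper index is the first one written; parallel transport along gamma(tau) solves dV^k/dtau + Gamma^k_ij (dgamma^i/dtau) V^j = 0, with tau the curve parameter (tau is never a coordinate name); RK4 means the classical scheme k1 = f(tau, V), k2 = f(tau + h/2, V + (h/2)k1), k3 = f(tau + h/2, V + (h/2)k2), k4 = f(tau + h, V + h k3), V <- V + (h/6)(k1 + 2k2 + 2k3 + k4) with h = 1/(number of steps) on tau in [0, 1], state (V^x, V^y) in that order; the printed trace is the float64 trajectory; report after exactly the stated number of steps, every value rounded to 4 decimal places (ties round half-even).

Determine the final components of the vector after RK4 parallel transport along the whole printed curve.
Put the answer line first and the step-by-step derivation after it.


Answer: V^x = -0.2051, V^y = 0.3180

gamma'(tau) = (-1 - tau, -(2/3)*tau); f(tau, V)^k = -Gamma^k_ij(gamma(tau)) gamma'^i(tau) V^j; h = 1/4; intermediate values shown to 6 dp
curve data and Christoffel symbols at the stage parameters:
  tau = 0.000000: gamma = (0.000000, 0.125000), gamma' = (-1.000000, 0.000000); Gamma_xxx = 0.000000, Gamma_xxy = 0.688078, Gamma_xyy = -0.709581, Gamma_yxx = 0.000000, Gamma_yxy = -0.035479, Gamma_yyy = 0.036588
  tau = 0.125000: gamma = (-0.132812, 0.119792), gamma' = (-1.125000, -0.083333); Gamma_xxx = 0.000000, Gamma_xxy = 0.677853, Gamma_xyy = -0.669910, Gamma_yxx = 0.000000, Gamma_yxy = -0.104557, Gamma_yyy = 0.103332
  tau = 0.250000: gamma = (-0.281250, 0.104167), gamma' = (-1.250000, -0.166667); Gamma_xxx = 0.000000, Gamma_xxy = 0.658318, Gamma_xyy = -0.565742, Gamma_yxx = 0.000000, Gamma_yxy = -0.174604, Gamma_yyy = 0.150050
  tau = 0.375000: gamma = (-0.445312, 0.078125), gamma' = (-1.375000, -0.250000); Gamma_xxx = 0.000000, Gamma_xxy = 0.626997, Gamma_xyy = -0.404119, Gamma_yxx = 0.000000, Gamma_yxy = -0.245191, Gamma_yyy = 0.158033
  tau = 0.500000: gamma = (-0.625000, 0.041667), gamma' = (-1.500000, -0.333333); Gamma_xxx = 0.000000, Gamma_xxy = 0.580218, Gamma_xyy = -0.199450, Gamma_yxx = 0.000000, Gamma_yxy = -0.314393, Gamma_yyy = 0.108072
  tau = 0.625000: gamma = (-0.820312, -0.005208), gamma' = (-1.625000, -0.416667); Gamma_xxx = 0.000000, Gamma_xxy = 0.514367, Gamma_xyy = 0.022102, Gamma_yxx = 0.000000, Gamma_yxy = -0.376855, Gamma_yyy = -0.016193
  tau = 0.750000: gamma = (-1.031250, -0.062500), gamma' = (-1.750000, -0.500000); Gamma_xxx = 0.000000, Gamma_xxy = 0.429141, Gamma_xyy = 0.221276, Gamma_yxx = 0.000000, Gamma_yxy = -0.423027, Gamma_yyy = -0.218123
  tau = 0.875000: gamma = (-1.257812, -0.130208), gamma' = (-1.875000, -0.583333); Gamma_xxx = 0.000000, Gamma_xxy = 0.331318, Gamma_xyy = 0.355908, Gamma_yxx = 0.000000, Gamma_yxy = -0.442210, Gamma_yyy = -0.475031
  tau = 1.000000: gamma = (-1.500000, -0.208333), gamma' = (-2.000000, -0.666667); Gamma_xxx = 0.000000, Gamma_xxy = 0.234475, Gamma_xyy = 0.403004, Gamma_yxx = 0.000000, Gamma_yxy = -0.429482, Gamma_yyy = -0.738173
step 0: V^x = -0.5000, V^y = 0.5000
step 1: k1 = (0.344039, -0.017740), k2 = (0.325998, -0.050284), k3 = (0.322995, -0.049821), k4 = (0.309228, -0.082016); V <- V + (h/6)(k1 + 2k2 + 2k3 + k4): V^x = -0.4187, V^y = 0.4875
step 2: k1 = (0.309258, -0.082024), k2 = (0.303658, -0.118747), k3 = (0.300055, -0.117338), k4 = (0.301824, -0.163544); V <- V + (h/6)(k1 + 2k2 + 2k3 + k4): V^x = -0.3429, V^y = 0.4576
step 3: k1 = (0.301511, -0.163375), k2 = (0.304017, -0.222741), k3 = (0.297814, -0.218196), k4 = (0.289673, -0.285546); V <- V + (h/6)(k1 + 2k2 + 2k3 + k4): V^x = -0.2681, V^y = 0.4021
step 4: k1 = (0.288968, -0.284851), k2 = (0.258958, -0.345632), k3 = (0.251936, -0.336259), k4 = (0.202553, -0.371012); V <- V + (h/6)(k1 + 2k2 + 2k3 + k4): V^x = -0.2051, V^y = 0.3180


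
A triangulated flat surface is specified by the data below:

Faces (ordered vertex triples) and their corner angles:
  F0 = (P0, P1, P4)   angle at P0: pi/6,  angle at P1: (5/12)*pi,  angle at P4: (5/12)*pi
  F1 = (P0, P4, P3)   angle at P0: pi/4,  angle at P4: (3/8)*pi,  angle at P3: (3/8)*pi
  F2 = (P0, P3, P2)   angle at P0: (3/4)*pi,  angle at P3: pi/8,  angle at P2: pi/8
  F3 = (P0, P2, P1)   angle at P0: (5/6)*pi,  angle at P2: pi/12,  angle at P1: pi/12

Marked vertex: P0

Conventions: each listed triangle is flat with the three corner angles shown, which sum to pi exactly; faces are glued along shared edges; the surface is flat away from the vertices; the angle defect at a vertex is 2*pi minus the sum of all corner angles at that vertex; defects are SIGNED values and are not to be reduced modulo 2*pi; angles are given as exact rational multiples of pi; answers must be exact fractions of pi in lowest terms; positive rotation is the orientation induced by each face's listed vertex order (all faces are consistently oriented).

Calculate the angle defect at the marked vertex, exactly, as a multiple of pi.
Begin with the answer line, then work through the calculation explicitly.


Answer: defect(P0) = 0

Sum of corner angles at P0: 2*pi
defect = 2*pi - 2*pi


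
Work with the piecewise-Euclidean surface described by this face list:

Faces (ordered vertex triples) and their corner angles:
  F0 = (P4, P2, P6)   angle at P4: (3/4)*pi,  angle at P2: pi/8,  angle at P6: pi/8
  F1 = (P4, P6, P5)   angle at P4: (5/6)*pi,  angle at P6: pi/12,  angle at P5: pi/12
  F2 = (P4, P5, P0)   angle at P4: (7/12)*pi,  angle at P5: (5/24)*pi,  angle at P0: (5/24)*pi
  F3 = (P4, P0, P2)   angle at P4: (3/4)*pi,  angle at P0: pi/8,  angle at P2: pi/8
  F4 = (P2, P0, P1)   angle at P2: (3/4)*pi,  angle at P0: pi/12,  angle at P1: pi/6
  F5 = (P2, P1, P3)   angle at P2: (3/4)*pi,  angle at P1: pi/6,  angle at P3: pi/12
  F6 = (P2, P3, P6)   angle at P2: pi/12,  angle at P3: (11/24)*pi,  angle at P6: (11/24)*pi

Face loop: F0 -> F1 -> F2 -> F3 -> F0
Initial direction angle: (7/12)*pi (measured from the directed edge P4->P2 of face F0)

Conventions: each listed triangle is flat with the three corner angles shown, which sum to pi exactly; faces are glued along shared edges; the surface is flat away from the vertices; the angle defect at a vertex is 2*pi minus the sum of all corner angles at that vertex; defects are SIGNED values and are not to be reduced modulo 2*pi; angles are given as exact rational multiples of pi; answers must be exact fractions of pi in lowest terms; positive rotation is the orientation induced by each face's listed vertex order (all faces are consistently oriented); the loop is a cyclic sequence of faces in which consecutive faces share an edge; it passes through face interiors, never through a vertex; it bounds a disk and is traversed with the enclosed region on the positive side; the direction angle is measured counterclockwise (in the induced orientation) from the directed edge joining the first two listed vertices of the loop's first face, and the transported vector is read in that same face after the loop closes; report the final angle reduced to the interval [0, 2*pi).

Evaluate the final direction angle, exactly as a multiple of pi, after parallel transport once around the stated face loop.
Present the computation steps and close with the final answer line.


enclosed vertex P4: corner angles sum to (35/12)*pi, defect = 2*pi - (35/12)*pi = (-11/12)*pi
holonomy = initial angle + sum of enclosed defects (mod 2*pi), positive in the induced orientation
final angle = (7/12)*pi - (11/12)*pi = (5/3)*pi (mod 2*pi)

Answer: final direction angle = (5/3)*pi


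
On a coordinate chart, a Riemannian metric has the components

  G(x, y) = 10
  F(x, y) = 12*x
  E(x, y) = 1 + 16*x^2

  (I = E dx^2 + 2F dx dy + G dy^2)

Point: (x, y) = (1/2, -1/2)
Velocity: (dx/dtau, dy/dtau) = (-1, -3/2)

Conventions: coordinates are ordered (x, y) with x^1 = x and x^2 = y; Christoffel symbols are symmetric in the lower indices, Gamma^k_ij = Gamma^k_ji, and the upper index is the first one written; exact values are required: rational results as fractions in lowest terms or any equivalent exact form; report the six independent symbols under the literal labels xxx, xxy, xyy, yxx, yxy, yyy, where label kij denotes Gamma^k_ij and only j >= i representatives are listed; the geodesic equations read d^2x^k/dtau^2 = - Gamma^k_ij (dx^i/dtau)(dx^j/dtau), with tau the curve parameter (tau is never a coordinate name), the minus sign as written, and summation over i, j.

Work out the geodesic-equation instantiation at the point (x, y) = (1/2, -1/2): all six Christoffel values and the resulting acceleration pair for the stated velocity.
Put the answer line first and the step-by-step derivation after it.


Answer: Gamma_xxx = 4/7, Gamma_xxy = 0, Gamma_xyy = 0, Gamma_yxx = 6/7, Gamma_yxy = 0, Gamma_yyy = 0; accelerations (d^2x/dtau^2, d^2y/dtau^2) = (-4/7, -6/7)

E = 5, F = 6, G = 10 at the point
E_x = 16, E_y = 0, F_x = 12, F_y = 0, G_x = 0, G_y = 0
EG - F^2 = 14;  g^inv = (1/14) * [[10, -6], [-6, 5]]
first-kind symbols [ij,l] = (1/2)(d_i g_jl + d_j g_il - d_l g_ij): [xx,x] = E_x/2 = 8, [xx,y] = F_x - E_y/2 = 12, [xy,x] = E_y/2 = 0, [xy,y] = G_x/2 = 0, [yy,x] = F_y - G_x/2 = 0, [yy,y] = G_y/2 = 0
Gamma^x_ij = (G*[ij,x] - F*[ij,y])/(EG - F^2), Gamma^y_ij = (E*[ij,y] - F*[ij,x])/(EG - F^2)
Gamma_xxx = 4/7, Gamma_xxy = 0, Gamma_xyy = 0, Gamma_yxx = 6/7, Gamma_yxy = 0, Gamma_yyy = 0
d^2x/dtau^2 = -(Gamma_xxx*(-1)^2 + 2*Gamma_xxy*(-1)*(-3/2) + Gamma_xyy*(-3/2)^2) = -4/7
d^2y/dtau^2 = -(Gamma_yxx*(-1)^2 + 2*Gamma_yxy*(-1)*(-3/2) + Gamma_yyy*(-3/2)^2) = -6/7


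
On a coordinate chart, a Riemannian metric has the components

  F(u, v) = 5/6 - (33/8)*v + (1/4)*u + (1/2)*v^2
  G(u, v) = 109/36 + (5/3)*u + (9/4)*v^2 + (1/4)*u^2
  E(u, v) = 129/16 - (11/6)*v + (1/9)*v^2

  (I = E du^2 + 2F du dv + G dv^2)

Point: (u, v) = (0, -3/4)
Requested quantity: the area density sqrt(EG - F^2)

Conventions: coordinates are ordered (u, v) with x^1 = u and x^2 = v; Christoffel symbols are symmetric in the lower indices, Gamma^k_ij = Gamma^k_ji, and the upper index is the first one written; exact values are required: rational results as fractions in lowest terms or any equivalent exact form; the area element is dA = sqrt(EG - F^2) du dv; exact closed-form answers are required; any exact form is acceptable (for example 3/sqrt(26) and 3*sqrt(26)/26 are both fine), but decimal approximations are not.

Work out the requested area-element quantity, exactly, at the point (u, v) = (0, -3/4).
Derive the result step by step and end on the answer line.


E = 19/2, F = 101/24, G = 2473/576; EG - F^2 = 26585/1152

Answer: sqrt(EG - F^2) = sqrt(53170)/48


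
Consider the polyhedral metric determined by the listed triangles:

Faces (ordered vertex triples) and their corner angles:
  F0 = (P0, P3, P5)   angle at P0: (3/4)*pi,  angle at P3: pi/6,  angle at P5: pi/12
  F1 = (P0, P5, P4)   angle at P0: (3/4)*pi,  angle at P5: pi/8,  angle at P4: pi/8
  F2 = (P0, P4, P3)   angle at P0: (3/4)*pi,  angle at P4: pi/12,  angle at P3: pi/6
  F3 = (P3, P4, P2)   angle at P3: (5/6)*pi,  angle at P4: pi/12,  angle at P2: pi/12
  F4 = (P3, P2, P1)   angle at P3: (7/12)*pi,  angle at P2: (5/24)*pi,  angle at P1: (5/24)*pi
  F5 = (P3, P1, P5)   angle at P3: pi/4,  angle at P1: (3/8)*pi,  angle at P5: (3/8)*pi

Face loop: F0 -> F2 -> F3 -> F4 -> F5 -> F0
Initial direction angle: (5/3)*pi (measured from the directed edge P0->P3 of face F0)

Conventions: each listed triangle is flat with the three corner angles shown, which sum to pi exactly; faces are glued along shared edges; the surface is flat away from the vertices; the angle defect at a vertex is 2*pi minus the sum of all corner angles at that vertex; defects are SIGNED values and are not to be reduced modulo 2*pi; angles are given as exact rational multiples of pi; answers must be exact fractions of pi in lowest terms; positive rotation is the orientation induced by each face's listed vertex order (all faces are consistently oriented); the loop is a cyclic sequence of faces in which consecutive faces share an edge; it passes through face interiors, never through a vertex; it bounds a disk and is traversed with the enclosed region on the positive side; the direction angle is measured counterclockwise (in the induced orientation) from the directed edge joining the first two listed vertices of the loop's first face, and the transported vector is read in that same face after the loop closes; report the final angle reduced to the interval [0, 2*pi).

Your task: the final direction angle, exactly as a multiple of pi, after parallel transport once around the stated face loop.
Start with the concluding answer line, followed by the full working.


Answer: final direction angle = (5/3)*pi

enclosed vertex P3: corner angles sum to 2*pi, defect = 2*pi - 2*pi = 0
transport around the loop rotates by the sum of enclosed defects; add to the initial angle mod 2*pi
final angle = (5/3)*pi + 0 = (5/3)*pi (mod 2*pi)


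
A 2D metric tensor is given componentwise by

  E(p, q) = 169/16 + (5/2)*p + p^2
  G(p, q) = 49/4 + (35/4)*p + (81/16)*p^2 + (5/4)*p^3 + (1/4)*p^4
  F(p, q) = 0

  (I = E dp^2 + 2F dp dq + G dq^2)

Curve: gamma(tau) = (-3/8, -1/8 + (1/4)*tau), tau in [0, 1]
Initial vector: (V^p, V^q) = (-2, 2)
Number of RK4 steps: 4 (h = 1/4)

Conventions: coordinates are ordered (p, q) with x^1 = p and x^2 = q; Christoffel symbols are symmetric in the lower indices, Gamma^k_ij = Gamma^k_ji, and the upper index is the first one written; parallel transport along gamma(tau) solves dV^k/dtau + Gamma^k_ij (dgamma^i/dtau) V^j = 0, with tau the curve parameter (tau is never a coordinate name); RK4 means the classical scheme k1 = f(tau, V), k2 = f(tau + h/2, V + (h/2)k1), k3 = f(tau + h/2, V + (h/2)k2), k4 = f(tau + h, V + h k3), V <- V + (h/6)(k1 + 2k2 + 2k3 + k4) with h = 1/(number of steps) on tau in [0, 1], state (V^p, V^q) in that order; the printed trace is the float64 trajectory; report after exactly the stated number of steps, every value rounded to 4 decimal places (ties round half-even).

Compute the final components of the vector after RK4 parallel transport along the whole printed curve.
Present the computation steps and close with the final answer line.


gamma'(tau) = (0, 1/4); f(tau, V)^k = -Gamma^k_ij(gamma(tau)) gamma'^i(tau) V^j; h = 1/4; intermediate values shown to 6 dp
curve data and Christoffel symbols at the stage parameters:
  tau = 0.000000: gamma = (-0.375000, -0.125000), gamma' = (0.000000, 0.250000); Gamma_ppp = 0.089600, Gamma_ppq = 0.000000, Gamma_pqq = -0.277900, Gamma_qpp = 0.000000, Gamma_qpq = 0.282116, Gamma_qqq = 0.000000
  tau = 0.125000: gamma = (-0.375000, -0.093750), gamma' = (0.000000, 0.250000); Gamma_ppp = 0.089600, Gamma_ppq = 0.000000, Gamma_pqq = -0.277900, Gamma_qpp = 0.000000, Gamma_qpq = 0.282116, Gamma_qqq = 0.000000
  tau = 0.250000: gamma = (-0.375000, -0.062500), gamma' = (0.000000, 0.250000); Gamma_ppp = 0.089600, Gamma_ppq = 0.000000, Gamma_pqq = -0.277900, Gamma_qpp = 0.000000, Gamma_qpq = 0.282116, Gamma_qqq = 0.000000
  tau = 0.375000: gamma = (-0.375000, -0.031250), gamma' = (0.000000, 0.250000); Gamma_ppp = 0.089600, Gamma_ppq = 0.000000, Gamma_pqq = -0.277900, Gamma_qpp = 0.000000, Gamma_qpq = 0.282116, Gamma_qqq = 0.000000
  tau = 0.500000: gamma = (-0.375000, 0.000000), gamma' = (0.000000, 0.250000); Gamma_ppp = 0.089600, Gamma_ppq = 0.000000, Gamma_pqq = -0.277900, Gamma_qpp = 0.000000, Gamma_qpq = 0.282116, Gamma_qqq = 0.000000
  tau = 0.625000: gamma = (-0.375000, 0.031250), gamma' = (0.000000, 0.250000); Gamma_ppp = 0.089600, Gamma_ppq = 0.000000, Gamma_pqq = -0.277900, Gamma_qpp = 0.000000, Gamma_qpq = 0.282116, Gamma_qqq = 0.000000
  tau = 0.750000: gamma = (-0.375000, 0.062500), gamma' = (0.000000, 0.250000); Gamma_ppp = 0.089600, Gamma_ppq = 0.000000, Gamma_pqq = -0.277900, Gamma_qpp = 0.000000, Gamma_qpq = 0.282116, Gamma_qqq = 0.000000
  tau = 0.875000: gamma = (-0.375000, 0.093750), gamma' = (0.000000, 0.250000); Gamma_ppp = 0.089600, Gamma_ppq = 0.000000, Gamma_pqq = -0.277900, Gamma_qpp = 0.000000, Gamma_qpq = 0.282116, Gamma_qqq = 0.000000
  tau = 1.000000: gamma = (-0.375000, 0.125000), gamma' = (0.000000, 0.250000); Gamma_ppp = 0.089600, Gamma_ppq = 0.000000, Gamma_pqq = -0.277900, Gamma_qpp = 0.000000, Gamma_qpq = 0.282116, Gamma_qqq = 0.000000
step 0: V^p = -2.0000, V^q = 2.0000
step 1: k1 = (0.138950, 0.141058), k2 = (0.140175, 0.139833), k3 = (0.140164, 0.139822), k4 = (0.141379, 0.138587); V <- V + (h/6)(k1 + 2k2 + 2k3 + k4): V^p = -1.9650, V^q = 2.0350
step 2: k1 = (0.141379, 0.138586), k2 = (0.142582, 0.137340), k3 = (0.142571, 0.137329), k4 = (0.143764, 0.136073); V <- V + (h/6)(k1 + 2k2 + 2k3 + k4): V^p = -1.9293, V^q = 2.0693
step 3: k1 = (0.143764, 0.136073), k2 = (0.144946, 0.134805), k3 = (0.144935, 0.134795), k4 = (0.146105, 0.133517); V <- V + (h/6)(k1 + 2k2 + 2k3 + k4): V^p = -1.8931, V^q = 2.1030
step 4: k1 = (0.146105, 0.133517), k2 = (0.147265, 0.132229), k3 = (0.147254, 0.132219), k4 = (0.148402, 0.130921); V <- V + (h/6)(k1 + 2k2 + 2k3 + k4): V^p = -1.8563, V^q = 2.1360

Answer: V^p = -1.8563, V^q = 2.1360


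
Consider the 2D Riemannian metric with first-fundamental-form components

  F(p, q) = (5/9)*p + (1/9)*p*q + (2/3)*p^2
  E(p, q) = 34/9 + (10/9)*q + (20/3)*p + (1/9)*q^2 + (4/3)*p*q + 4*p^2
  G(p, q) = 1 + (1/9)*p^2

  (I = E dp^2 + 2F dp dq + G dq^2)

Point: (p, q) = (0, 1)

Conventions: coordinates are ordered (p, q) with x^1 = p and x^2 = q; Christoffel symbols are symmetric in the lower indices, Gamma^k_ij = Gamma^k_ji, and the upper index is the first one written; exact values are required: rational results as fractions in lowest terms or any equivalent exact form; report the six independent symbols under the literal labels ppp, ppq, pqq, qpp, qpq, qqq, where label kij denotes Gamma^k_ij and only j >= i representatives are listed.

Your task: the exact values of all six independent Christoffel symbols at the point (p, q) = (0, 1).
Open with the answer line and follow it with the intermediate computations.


Answer: Gamma_ppp = 4/5, Gamma_ppq = 2/15, Gamma_pqq = 0, Gamma_qpp = 0, Gamma_qpq = 0, Gamma_qqq = 0

E = 5, F = 0, G = 1 at the point
E_p = 8, E_q = 4/3, F_p = 2/3, F_q = 0, G_p = 0, G_q = 0
EG - F^2 = 5;  g^inv = (1/5) * [[1, 0], [0, 5]]
first-kind symbols [ij,l] = (1/2)(d_i g_jl + d_j g_il - d_l g_ij): [pp,p] = E_p/2 = 4, [pp,q] = F_p - E_q/2 = 0, [pq,p] = E_q/2 = 2/3, [pq,q] = G_p/2 = 0, [qq,p] = F_q - G_p/2 = 0, [qq,q] = G_q/2 = 0
Gamma^p_ij = (G*[ij,p] - F*[ij,q])/(EG - F^2), Gamma^q_ij = (E*[ij,q] - F*[ij,p])/(EG - F^2)


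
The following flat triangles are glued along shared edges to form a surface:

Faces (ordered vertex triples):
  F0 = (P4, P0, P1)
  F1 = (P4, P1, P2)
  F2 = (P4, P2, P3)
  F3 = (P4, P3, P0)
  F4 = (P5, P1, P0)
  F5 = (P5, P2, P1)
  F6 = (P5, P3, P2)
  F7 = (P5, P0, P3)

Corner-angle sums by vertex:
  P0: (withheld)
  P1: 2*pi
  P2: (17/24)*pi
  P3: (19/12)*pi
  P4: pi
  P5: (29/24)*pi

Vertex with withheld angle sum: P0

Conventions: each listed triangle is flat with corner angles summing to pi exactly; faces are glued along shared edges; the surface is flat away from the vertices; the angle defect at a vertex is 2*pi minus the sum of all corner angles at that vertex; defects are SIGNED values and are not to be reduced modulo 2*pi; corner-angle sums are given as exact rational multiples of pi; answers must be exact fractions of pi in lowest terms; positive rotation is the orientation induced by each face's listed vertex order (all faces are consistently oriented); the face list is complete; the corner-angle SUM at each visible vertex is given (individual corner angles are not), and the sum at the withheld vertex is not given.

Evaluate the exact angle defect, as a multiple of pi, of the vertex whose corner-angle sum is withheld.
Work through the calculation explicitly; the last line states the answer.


V = 6, E = 12, F = 8; chi = V - E + F = 2
Gauss-Bonnet: total defect = 2*pi*chi = 4*pi; visible defects sum to (7/2)*pi

Answer: defect(P0) = pi/2


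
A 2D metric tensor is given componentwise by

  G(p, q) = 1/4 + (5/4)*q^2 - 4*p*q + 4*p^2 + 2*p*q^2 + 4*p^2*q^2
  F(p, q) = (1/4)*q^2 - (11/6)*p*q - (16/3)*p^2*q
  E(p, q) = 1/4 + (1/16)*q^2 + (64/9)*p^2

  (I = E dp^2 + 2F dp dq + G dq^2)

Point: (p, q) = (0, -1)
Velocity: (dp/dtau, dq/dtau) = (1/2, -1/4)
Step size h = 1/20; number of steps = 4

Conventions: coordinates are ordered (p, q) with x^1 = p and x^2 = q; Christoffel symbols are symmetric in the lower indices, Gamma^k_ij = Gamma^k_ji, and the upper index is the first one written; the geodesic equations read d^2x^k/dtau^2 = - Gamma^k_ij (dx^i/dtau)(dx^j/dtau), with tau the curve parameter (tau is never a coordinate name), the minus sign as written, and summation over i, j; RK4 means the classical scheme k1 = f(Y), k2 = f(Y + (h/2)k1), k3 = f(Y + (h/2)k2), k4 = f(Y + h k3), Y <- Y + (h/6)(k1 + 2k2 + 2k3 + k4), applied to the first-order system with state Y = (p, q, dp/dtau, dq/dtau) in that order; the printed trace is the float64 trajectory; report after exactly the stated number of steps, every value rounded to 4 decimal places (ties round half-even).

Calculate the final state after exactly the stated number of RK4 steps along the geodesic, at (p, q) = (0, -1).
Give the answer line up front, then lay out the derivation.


Answer: p = 0.1067, q = -1.0478, dp/dtau = 0.5455, dq/dtau = -0.2297

f(Y) = (dp/dtau, dq/dtau, -Gamma^p_ij Y'^i Y'^j, -Gamma^q_ij Y'^i Y'^j) with the Gammas evaluated at the stage position; h = 0.050000; intermediate values shown to 6 dp
step 0: p = 0.0000, q = -1.0000, dp/dtau = 0.5000, dq/dtau = -0.2500
step 1:
  k1: at (p, q) = (0.000000, -1.000000), (dp/dtau, dq/dtau) = (0.500000, -0.250000); Gamma_ppp = -1.166667, Gamma_ppq = -2.076923, Gamma_pqq = -12.153846, Gamma_qpp = 1.458333, Gamma_qpq = 2.346154, Gamma_qqq = 1.192308; k1 = (0.500000, -0.250000, 0.532051, 0.147436)
  k2: at (p, q) = (0.012500, -1.006250), (dp/dtau, dq/dtau) = (0.513301, -0.246314); Gamma_ppp = -1.000365, Gamma_ppq = -2.278766, Gamma_pqq = -12.865735, Gamma_qpp = 1.456138, Gamma_qpq = 2.359073, Gamma_qqq = 1.416362; k2 = (0.513301, -0.246314, 0.467923, 0.126939)
  k3: at (p, q) = (0.012833, -1.006158), (dp/dtau, dq/dtau) = (0.511698, -0.246827); Gamma_ppp = -0.995496, Gamma_ppq = -2.283315, Gamma_pqq = -12.880182, Gamma_qpp = 1.456115, Gamma_qpq = 2.359458, Gamma_qqq = 1.421383; k3 = (0.511698, -0.246827, 0.468591, 0.128145)
  k4: at (p, q) = (0.025585, -1.012341), (dp/dtau, dq/dtau) = (0.523430, -0.243593); Gamma_ppp = -0.823868, Gamma_ppq = -2.489147, Gamma_pqq = -13.556275, Gamma_qpp = 1.446842, Gamma_qpq = 2.376211, Gamma_qqq = 1.650810; k4 = (0.523430, -0.243593, 0.395366, 0.111593)
  Y <- Y + (h/6)(k1 + 2k2 + 2k3 + k4): p = 0.0256, q = -1.0123, dp/dtau = 0.5233, dq/dtau = -0.2436
step 2:
  k1: at (p, q) = (0.025612, -1.012332), (dp/dtau, dq/dtau) = (0.523337, -0.243590); Gamma_ppp = -0.823467, Gamma_ppq = -2.489505, Gamma_pqq = -13.557291, Gamma_qpp = 1.446826, Gamma_qpq = 2.376248, Gamma_qqq = 1.651207; k1 = (0.523337, -0.243590, 0.395247, 0.111611)
  k2: at (p, q) = (0.038695, -1.018422), (dp/dtau, dq/dtau) = (0.533218, -0.240800); Gamma_ppp = -0.648249, Gamma_ppq = -2.696542, Gamma_pqq = -14.186089, Gamma_qpp = 1.431222, Gamma_qpq = 2.396384, Gamma_qqq = 1.883218; k2 = (0.533218, -0.240800, 0.314419, 0.099261)
  k3: at (p, q) = (0.038942, -1.018352), (dp/dtau, dq/dtau) = (0.531198, -0.241109); Gamma_ppp = -0.644625, Gamma_ppq = -2.699722, Gamma_pqq = -14.194144, Gamma_qpp = 1.430955, Gamma_qpq = 2.396757, Gamma_qqq = 1.886788; k3 = (0.531198, -0.241109, 0.315507, 0.100476)
  k4: at (p, q) = (0.052172, -1.024388), (dp/dtau, dq/dtau) = (0.539112, -0.238566); Gamma_ppp = -0.471697, Gamma_ppq = -2.901209, Gamma_pqq = -14.753080, Gamma_qpp = 1.409910, Gamma_qpq = 2.419309, Gamma_qqq = 2.114197; k4 = (0.539112, -0.238566, 0.230477, 0.092208)
  Y <- Y + (h/6)(k1 + 2k2 + 2k3 + k4): p = 0.0522, q = -1.0244, dp/dtau = 0.5391, dq/dtau = -0.2386
step 3:
  k1: at (p, q) = (0.052206, -1.024382), (dp/dtau, dq/dtau) = (0.539050, -0.238563); Gamma_ppp = -0.471217, Gamma_ppq = -2.901635, Gamma_pqq = -14.754037, Gamma_qpp = 1.409858, Gamma_qpq = 2.419364, Gamma_qqq = 2.114680; k1 = (0.539050, -0.238563, 0.230323, 0.092226)
  k2: at (p, q) = (0.065682, -1.030346), (dp/dtau, dq/dtau) = (0.544808, -0.236257); Gamma_ppp = -0.302286, Gamma_ppq = -3.094932, Gamma_pqq = -15.235723, Gamma_qpp = 1.384319, Gamma_qpq = 2.443561, Gamma_qqq = 2.334787; k2 = (0.544808, -0.236257, 0.143414, 0.087835)
  k3: at (p, q) = (0.065826, -1.030288), (dp/dtau, dq/dtau) = (0.542636, -0.236367); Gamma_ppp = -0.300277, Gamma_ppq = -3.096434, Gamma_pqq = -15.238104, Gamma_qpp = 1.384069, Gamma_qpq = 2.443786, Gamma_qqq = 2.336522; k3 = (0.542636, -0.236367, 0.145455, 0.088801)
  k4: at (p, q) = (0.079338, -1.036200), (dp/dtau, dq/dtau) = (0.546323, -0.234123); Gamma_ppp = -0.141203, Gamma_ppq = -3.275224, Gamma_pqq = -15.628369, Gamma_qpp = 1.355438, Gamma_qpq = 2.468291, Gamma_qqq = 2.542392; k4 = (0.546323, -0.234123, 0.060943, 0.087508)
  Y <- Y + (h/6)(k1 + 2k2 + 2k3 + k4): p = 0.0794, q = -1.0362, dp/dtau = 0.5463, dq/dtau = -0.2341
step 4:
  k1: at (p, q) = (0.079375, -1.036198), (dp/dtau, dq/dtau) = (0.546292, -0.234121); Gamma_ppp = -0.140742, Gamma_ppq = -3.275614, Gamma_pqq = -15.628951, Gamma_qpp = 1.355361, Gamma_qpq = 2.468351, Gamma_qqq = 2.542848; k1 = (0.546292, -0.234121, 0.060774, 0.087529)
  k2: at (p, q) = (0.093032, -1.042051), (dp/dtau, dq/dtau) = (0.547811, -0.231933); Gamma_ppp = 0.007562, Gamma_ppq = -3.438422, Gamma_pqq = -15.927255, Gamma_qpp = 1.324538, Gamma_qpq = 2.492371, Gamma_qqq = 2.732929; k2 = (0.547811, -0.231933, -0.019238, 0.088836)
  k3: at (p, q) = (0.093070, -1.041996), (dp/dtau, dq/dtau) = (0.545811, -0.231900); Gamma_ppp = 0.008116, Gamma_ppq = -3.438535, Gamma_pqq = -15.926512, Gamma_qpp = 1.324468, Gamma_qpq = 2.492404, Gamma_qqq = 2.733087; k3 = (0.545811, -0.231900, -0.016383, 0.089394)
  k4: at (p, q) = (0.106665, -1.047793), (dp/dtau, dq/dtau) = (0.545473, -0.229651); Gamma_ppp = 0.141508, Gamma_ppq = -3.581412, Gamma_pqq = -16.131035, Gamma_qpp = 1.292895, Gamma_qpq = 2.514742, Gamma_qqq = 2.902791; k4 = (0.545473, -0.229651, -0.088635, 0.092255)
  Y <- Y + (h/6)(k1 + 2k2 + 2k3 + k4): p = 0.1067, q = -1.0478, dp/dtau = 0.5455, dq/dtau = -0.2297


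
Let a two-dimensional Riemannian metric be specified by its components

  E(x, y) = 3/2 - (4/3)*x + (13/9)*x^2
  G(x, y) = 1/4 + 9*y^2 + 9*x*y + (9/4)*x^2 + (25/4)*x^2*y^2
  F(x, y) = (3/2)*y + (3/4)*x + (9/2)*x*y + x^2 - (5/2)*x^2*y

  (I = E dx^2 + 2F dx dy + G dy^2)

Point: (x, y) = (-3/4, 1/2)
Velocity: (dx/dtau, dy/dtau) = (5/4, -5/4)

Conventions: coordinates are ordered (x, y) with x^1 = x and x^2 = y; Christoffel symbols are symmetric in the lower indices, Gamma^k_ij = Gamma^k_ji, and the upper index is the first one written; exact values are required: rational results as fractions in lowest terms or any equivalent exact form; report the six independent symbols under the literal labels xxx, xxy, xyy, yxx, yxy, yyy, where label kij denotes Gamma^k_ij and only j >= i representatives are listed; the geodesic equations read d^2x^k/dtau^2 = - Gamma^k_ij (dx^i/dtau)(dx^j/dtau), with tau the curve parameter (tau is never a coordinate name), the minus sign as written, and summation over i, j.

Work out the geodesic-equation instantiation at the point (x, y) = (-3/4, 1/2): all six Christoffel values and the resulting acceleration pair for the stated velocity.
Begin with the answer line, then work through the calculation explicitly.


Answer: Gamma_xxx = 679/310, Gamma_xxy = -819/1240, Gamma_xyy = 4383/4960, Gamma_yxx = 4254/775, Gamma_yxy = -2067/1550, Gamma_yyy = 21159/6200; accelerations (d^2x/dtau^2, d^2y/dtau^2) = (-108995/15872, -71727/3968)

E = 53/16, F = -105/64, G = 325/256 at the point
E_x = -7/2, E_y = 0, F_x = 27/8, F_y = -105/32, G_x = -39/32, G_y = 369/64
EG - F^2 = 775/512;  g^inv = (512/775) * [[325/256, 105/64], [105/64, 53/16]]
first-kind symbols [ij,l] = (1/2)(d_i g_jl + d_j g_il - d_l g_ij): [xx,x] = E_x/2 = -7/4, [xx,y] = F_x - E_y/2 = 27/8, [xy,x] = E_y/2 = 0, [xy,y] = G_x/2 = -39/64, [yy,x] = F_y - G_x/2 = -171/64, [yy,y] = G_y/2 = 369/128
Gamma^x_ij = (G*[ij,x] - F*[ij,y])/(EG - F^2), Gamma^y_ij = (E*[ij,y] - F*[ij,x])/(EG - F^2)
Gamma_xxx = 679/310, Gamma_xxy = -819/1240, Gamma_xyy = 4383/4960, Gamma_yxx = 4254/775, Gamma_yxy = -2067/1550, Gamma_yyy = 21159/6200
d^2x/dtau^2 = -(Gamma_xxx*(5/4)^2 + 2*Gamma_xxy*(5/4)*(-5/4) + Gamma_xyy*(-5/4)^2) = -108995/15872
d^2y/dtau^2 = -(Gamma_yxx*(5/4)^2 + 2*Gamma_yxy*(5/4)*(-5/4) + Gamma_yyy*(-5/4)^2) = -71727/3968


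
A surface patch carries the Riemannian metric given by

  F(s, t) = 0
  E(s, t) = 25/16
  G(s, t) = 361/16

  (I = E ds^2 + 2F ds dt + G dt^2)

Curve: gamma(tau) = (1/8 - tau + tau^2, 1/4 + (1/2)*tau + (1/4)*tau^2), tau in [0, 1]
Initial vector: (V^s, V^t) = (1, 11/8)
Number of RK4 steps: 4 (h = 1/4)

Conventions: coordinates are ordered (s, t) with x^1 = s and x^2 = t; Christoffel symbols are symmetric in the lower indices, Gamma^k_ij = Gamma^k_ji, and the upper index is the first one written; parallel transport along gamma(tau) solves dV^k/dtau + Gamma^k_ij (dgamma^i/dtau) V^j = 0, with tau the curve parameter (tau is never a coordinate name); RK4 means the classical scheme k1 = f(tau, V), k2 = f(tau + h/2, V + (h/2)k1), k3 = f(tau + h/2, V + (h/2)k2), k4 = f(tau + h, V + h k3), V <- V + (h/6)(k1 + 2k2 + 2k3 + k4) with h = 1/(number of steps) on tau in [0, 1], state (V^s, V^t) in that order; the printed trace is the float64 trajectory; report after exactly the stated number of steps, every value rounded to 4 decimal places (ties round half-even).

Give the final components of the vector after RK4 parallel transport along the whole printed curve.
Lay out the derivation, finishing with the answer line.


gamma'(tau) = (-1 + 2*tau, 1/2 + (1/2)*tau); f(tau, V)^k = -Gamma^k_ij(gamma(tau)) gamma'^i(tau) V^j; h = 1/4; intermediate values shown to 6 dp
curve data and Christoffel symbols at the stage parameters:
  tau = 0.000000: gamma = (0.125000, 0.250000), gamma' = (-1.000000, 0.500000); Gamma_sss = 0.000000, Gamma_sst = 0.000000, Gamma_stt = 0.000000, Gamma_tss = 0.000000, Gamma_tst = 0.000000, Gamma_ttt = 0.000000
  tau = 0.125000: gamma = (0.015625, 0.316406), gamma' = (-0.750000, 0.562500); Gamma_sss = 0.000000, Gamma_sst = 0.000000, Gamma_stt = 0.000000, Gamma_tss = 0.000000, Gamma_tst = 0.000000, Gamma_ttt = 0.000000
  tau = 0.250000: gamma = (-0.062500, 0.390625), gamma' = (-0.500000, 0.625000); Gamma_sss = 0.000000, Gamma_sst = 0.000000, Gamma_stt = 0.000000, Gamma_tss = 0.000000, Gamma_tst = 0.000000, Gamma_ttt = 0.000000
  tau = 0.375000: gamma = (-0.109375, 0.472656), gamma' = (-0.250000, 0.687500); Gamma_sss = 0.000000, Gamma_sst = 0.000000, Gamma_stt = 0.000000, Gamma_tss = 0.000000, Gamma_tst = 0.000000, Gamma_ttt = 0.000000
  tau = 0.500000: gamma = (-0.125000, 0.562500), gamma' = (0.000000, 0.750000); Gamma_sss = 0.000000, Gamma_sst = 0.000000, Gamma_stt = 0.000000, Gamma_tss = 0.000000, Gamma_tst = 0.000000, Gamma_ttt = 0.000000
  tau = 0.625000: gamma = (-0.109375, 0.660156), gamma' = (0.250000, 0.812500); Gamma_sss = 0.000000, Gamma_sst = 0.000000, Gamma_stt = 0.000000, Gamma_tss = 0.000000, Gamma_tst = 0.000000, Gamma_ttt = 0.000000
  tau = 0.750000: gamma = (-0.062500, 0.765625), gamma' = (0.500000, 0.875000); Gamma_sss = 0.000000, Gamma_sst = 0.000000, Gamma_stt = 0.000000, Gamma_tss = 0.000000, Gamma_tst = 0.000000, Gamma_ttt = 0.000000
  tau = 0.875000: gamma = (0.015625, 0.878906), gamma' = (0.750000, 0.937500); Gamma_sss = 0.000000, Gamma_sst = 0.000000, Gamma_stt = 0.000000, Gamma_tss = 0.000000, Gamma_tst = 0.000000, Gamma_ttt = 0.000000
  tau = 1.000000: gamma = (0.125000, 1.000000), gamma' = (1.000000, 1.000000); Gamma_sss = 0.000000, Gamma_sst = 0.000000, Gamma_stt = 0.000000, Gamma_tss = 0.000000, Gamma_tst = 0.000000, Gamma_ttt = 0.000000
step 0: V^s = 1.0000, V^t = 1.3750
step 1: k1 = (0.000000, 0.000000), k2 = (0.000000, 0.000000), k3 = (0.000000, 0.000000), k4 = (0.000000, 0.000000); V <- V + (h/6)(k1 + 2k2 + 2k3 + k4): V^s = 1.0000, V^t = 1.3750
step 2: k1 = (0.000000, 0.000000), k2 = (0.000000, 0.000000), k3 = (0.000000, 0.000000), k4 = (0.000000, 0.000000); V <- V + (h/6)(k1 + 2k2 + 2k3 + k4): V^s = 1.0000, V^t = 1.3750
step 3: k1 = (0.000000, 0.000000), k2 = (0.000000, 0.000000), k3 = (0.000000, 0.000000), k4 = (0.000000, 0.000000); V <- V + (h/6)(k1 + 2k2 + 2k3 + k4): V^s = 1.0000, V^t = 1.3750
step 4: k1 = (0.000000, 0.000000), k2 = (0.000000, 0.000000), k3 = (0.000000, 0.000000), k4 = (0.000000, 0.000000); V <- V + (h/6)(k1 + 2k2 + 2k3 + k4): V^s = 1.0000, V^t = 1.3750

Answer: V^s = 1.0000, V^t = 1.3750


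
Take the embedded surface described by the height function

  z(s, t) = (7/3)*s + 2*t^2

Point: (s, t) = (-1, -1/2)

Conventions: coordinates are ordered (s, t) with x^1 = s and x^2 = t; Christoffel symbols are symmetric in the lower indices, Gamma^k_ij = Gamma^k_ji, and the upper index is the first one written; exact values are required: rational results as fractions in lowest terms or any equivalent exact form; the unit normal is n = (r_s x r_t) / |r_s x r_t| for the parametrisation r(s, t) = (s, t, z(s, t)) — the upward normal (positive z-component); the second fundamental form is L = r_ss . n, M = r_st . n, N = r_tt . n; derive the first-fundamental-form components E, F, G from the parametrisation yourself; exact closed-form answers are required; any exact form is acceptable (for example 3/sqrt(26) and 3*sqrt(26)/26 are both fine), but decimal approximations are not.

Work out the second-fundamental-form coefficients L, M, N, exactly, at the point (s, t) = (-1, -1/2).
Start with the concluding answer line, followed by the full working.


Answer: L = 0, M = 0, N = 6*sqrt(94)/47

z_s = 7/3, z_t = -2, z_ss = 0, z_st = 0, z_tt = 4
E = 58/9, F = -14/3, G = 5; answer radicand W^2 = 94/9
unnormalised second-form numerators: l = 0, m = 0, n = 4; L = l/sqrt(94/9), and similarly M = m/sqrt(W^2), N = n/sqrt(W^2)


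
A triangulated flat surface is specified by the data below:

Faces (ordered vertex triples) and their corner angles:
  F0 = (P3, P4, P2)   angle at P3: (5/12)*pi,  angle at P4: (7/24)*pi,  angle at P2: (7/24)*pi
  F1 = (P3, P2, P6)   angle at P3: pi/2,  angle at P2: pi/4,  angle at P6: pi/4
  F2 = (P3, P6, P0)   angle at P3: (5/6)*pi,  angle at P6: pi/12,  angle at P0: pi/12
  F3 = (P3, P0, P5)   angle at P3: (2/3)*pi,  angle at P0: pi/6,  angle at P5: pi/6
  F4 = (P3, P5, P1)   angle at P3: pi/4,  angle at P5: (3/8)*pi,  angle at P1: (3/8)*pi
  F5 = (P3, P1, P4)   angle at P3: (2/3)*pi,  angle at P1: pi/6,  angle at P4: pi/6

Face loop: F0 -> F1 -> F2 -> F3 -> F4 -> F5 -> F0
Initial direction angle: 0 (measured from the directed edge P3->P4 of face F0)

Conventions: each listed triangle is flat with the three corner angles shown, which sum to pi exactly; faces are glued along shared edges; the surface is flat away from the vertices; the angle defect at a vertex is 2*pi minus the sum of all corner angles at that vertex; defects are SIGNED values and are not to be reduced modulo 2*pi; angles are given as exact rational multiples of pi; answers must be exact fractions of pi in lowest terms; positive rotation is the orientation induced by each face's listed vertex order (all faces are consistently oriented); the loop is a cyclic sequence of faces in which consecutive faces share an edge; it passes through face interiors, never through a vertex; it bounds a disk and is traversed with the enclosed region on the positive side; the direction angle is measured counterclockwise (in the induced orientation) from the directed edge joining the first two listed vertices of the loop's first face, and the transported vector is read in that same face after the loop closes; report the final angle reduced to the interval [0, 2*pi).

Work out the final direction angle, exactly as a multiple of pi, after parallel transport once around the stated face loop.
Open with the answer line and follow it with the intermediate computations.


Answer: final direction angle = (2/3)*pi

enclosed vertex P3: corner angles sum to (10/3)*pi, defect = 2*pi - (10/3)*pi = (-4/3)*pi
the final direction is the initial angle plus the enclosed defects, taken mod 2*pi in the induced orientation
final angle = 0 - (4/3)*pi = (2/3)*pi (mod 2*pi)


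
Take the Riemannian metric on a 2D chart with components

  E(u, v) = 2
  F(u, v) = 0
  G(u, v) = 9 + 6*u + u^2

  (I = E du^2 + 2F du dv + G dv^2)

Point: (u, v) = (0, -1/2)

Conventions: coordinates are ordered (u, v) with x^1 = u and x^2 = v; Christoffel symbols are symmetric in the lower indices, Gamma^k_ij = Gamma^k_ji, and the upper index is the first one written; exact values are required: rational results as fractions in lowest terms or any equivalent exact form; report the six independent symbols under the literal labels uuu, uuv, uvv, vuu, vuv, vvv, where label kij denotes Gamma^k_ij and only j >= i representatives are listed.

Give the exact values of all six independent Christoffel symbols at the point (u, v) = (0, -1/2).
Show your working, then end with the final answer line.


E = 2, F = 0, G = 9 at the point
E_u = 0, E_v = 0, F_u = 0, F_v = 0, G_u = 6, G_v = 0
EG - F^2 = 18;  g^inv = (1/18) * [[9, 0], [0, 2]]
first-kind symbols [ij,l] = (1/2)(d_i g_jl + d_j g_il - d_l g_ij): [uu,u] = E_u/2 = 0, [uu,v] = F_u - E_v/2 = 0, [uv,u] = E_v/2 = 0, [uv,v] = G_u/2 = 3, [vv,u] = F_v - G_u/2 = -3, [vv,v] = G_v/2 = 0
Gamma^u_ij = (G*[ij,u] - F*[ij,v])/(EG - F^2), Gamma^v_ij = (E*[ij,v] - F*[ij,u])/(EG - F^2)

Answer: Gamma_uuu = 0, Gamma_uuv = 0, Gamma_uvv = -3/2, Gamma_vuu = 0, Gamma_vuv = 1/3, Gamma_vvv = 0


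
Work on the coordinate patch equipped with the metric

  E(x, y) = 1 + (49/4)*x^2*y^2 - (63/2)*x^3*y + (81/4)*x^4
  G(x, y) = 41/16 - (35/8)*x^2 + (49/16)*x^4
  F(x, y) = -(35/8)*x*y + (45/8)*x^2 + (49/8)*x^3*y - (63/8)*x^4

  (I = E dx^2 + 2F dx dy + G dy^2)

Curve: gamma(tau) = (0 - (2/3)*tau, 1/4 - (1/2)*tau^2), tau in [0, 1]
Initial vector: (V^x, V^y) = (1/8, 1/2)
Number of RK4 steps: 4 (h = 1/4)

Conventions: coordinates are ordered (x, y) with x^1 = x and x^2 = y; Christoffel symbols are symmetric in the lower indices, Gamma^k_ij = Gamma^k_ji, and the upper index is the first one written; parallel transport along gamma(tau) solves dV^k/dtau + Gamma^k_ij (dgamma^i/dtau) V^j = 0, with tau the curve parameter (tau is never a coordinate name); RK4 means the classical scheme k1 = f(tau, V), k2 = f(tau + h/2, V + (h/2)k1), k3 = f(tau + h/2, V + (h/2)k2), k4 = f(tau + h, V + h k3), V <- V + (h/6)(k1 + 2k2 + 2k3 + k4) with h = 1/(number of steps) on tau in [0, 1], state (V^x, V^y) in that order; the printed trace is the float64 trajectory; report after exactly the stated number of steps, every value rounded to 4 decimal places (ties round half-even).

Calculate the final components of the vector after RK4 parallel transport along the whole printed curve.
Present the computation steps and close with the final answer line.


gamma'(tau) = (-2/3, -tau); f(tau, V)^k = -Gamma^k_ij(gamma(tau)) gamma'^i(tau) V^j; h = 1/4; intermediate values shown to 6 dp
curve data and Christoffel symbols at the stage parameters:
  tau = 0.000000: gamma = (0.000000, 0.250000), gamma' = (-0.666667, 0.000000); Gamma_xxx = 0.000000, Gamma_xxy = 0.000000, Gamma_xyy = 0.000000, Gamma_yxx = -0.426829, Gamma_yxy = 0.000000, Gamma_yyy = 0.000000
  tau = 0.125000: gamma = (-0.083333, 0.242188), gamma' = (-0.666667, -0.125000); Gamma_xxx = -0.064021, Gamma_xxy = 0.011688, Gamma_xyy = 0.000000, Gamma_yxx = -0.777794, Gamma_yxy = 0.141993, Gamma_yyy = 0.000000
  tau = 0.250000: gamma = (-0.166667, 0.218750), gamma' = (-0.666667, -0.250000); Gamma_xxx = -0.228270, Gamma_xxy = 0.058773, Gamma_xyy = 0.000000, Gamma_yxx = -1.085656, Gamma_yxy = 0.279525, Gamma_yyy = 0.000000
  tau = 0.375000: gamma = (-0.250000, 0.179688), gamma' = (-0.666667, -0.375000); Gamma_xxx = -0.506293, Gamma_xxy = 0.153880, Gamma_xyy = 0.000000, Gamma_yxx = -1.317037, Gamma_yxy = 0.400294, Gamma_yyy = 0.000000
  tau = 0.500000: gamma = (-0.333333, 0.125000), gamma' = (-0.666667, -0.500000); Gamma_xxx = -0.877041, Gamma_xxy = 0.297662, Gamma_xyy = 0.000000, Gamma_yxx = -1.433443, Gamma_yxy = 0.486502, Gamma_yyy = 0.000000
  tau = 0.625000: gamma = (-0.416667, 0.054688), gamma' = (-0.666667, -0.625000); Gamma_xxx = -1.287106, Gamma_xxy = 0.476233, Gamma_xyy = 0.000000, Gamma_yxx = -1.414437, Gamma_yxy = 0.523347, Gamma_yyy = 0.000000
  tau = 0.750000: gamma = (-0.500000, -0.031250), gamma' = (-0.666667, -0.750000); Gamma_xxx = -1.674911, Gamma_xxy = 0.667580, Gamma_xyy = 0.000000, Gamma_yxx = -1.271466, Gamma_yxy = 0.506776, Gamma_yyy = 0.000000
  tau = 0.875000: gamma = (-0.583333, -0.132812), gamma' = (-0.666667, -0.875000); Gamma_xxx = -1.999104, Gamma_xxy = 0.852951, Gamma_xyy = 0.000000, Gamma_yxx = -1.038370, Gamma_yxy = 0.443038, Gamma_yyy = 0.000000
  tau = 1.000000: gamma = (-0.666667, -0.250000), gamma' = (-0.666667, -1.000000); Gamma_xxx = -2.247850, Gamma_xxy = 1.023411, Gamma_xyy = 0.000000, Gamma_yxx = -0.749283, Gamma_yxy = 0.341137, Gamma_yyy = 0.000000
step 0: V^x = 0.1250, V^y = 0.5000
step 1: k1 = (0.000000, -0.035569), k2 = (-0.001291, -0.015687), k3 = (-0.001265, -0.015371), k4 = (0.002298, 0.010930); V <- V + (h/6)(k1 + 2k2 + 2k3 + k4): V^x = 0.1249, V^y = 0.4964
step 2: k1 = (0.002280, 0.010842), k2 = (0.016037, 0.041717), k3 = (0.015951, 0.041495), k4 = (0.044392, 0.072555); V <- V + (h/6)(k1 + 2k2 + 2k3 + k4): V^x = 0.1295, V^y = 0.5068
step 3: k1 = (0.044128, 0.072123), k2 = (0.088101, 0.096817), k3 = (0.086001, 0.094509), k4 = (0.143066, 0.108605); V <- V + (h/6)(k1 + 2k2 + 2k3 + k4): V^x = 0.1518, V^y = 0.5303
step 4: k1 = (0.142500, 0.108175), k2 = (0.209756, 0.108951), k3 = (0.204881, 0.106419), k4 = (0.283473, 0.094491); V <- V + (h/6)(k1 + 2k2 + 2k3 + k4): V^x = 0.2041, V^y = 0.5567

Answer: V^x = 0.2041, V^y = 0.5567
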